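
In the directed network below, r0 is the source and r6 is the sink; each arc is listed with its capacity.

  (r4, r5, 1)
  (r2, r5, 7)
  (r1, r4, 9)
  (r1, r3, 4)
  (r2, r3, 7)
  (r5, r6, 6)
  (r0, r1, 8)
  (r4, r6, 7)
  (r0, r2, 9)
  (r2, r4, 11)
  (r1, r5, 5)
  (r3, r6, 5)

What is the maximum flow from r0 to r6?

Augment r0→r1→r3→r6: bottleneck 4, flow now 4.
Augment r0→r1→r4→r6: bottleneck 4, flow now 8.
Augment r0→r2→r3→r6: bottleneck 1, flow now 9.
Augment r0→r2→r4→r6: bottleneck 3, flow now 12.
Augment r0→r2→r5→r6: bottleneck 5, flow now 17.
No augmenting path remains; maximum flow = 17.
In the residual graph, reachable from r0: {r0}.
Min-cut edges: r0→r1 (8), r0→r2 (9); capacity 8 + 9 = 17.
This cut is saturated, so no flow can exceed 17.

17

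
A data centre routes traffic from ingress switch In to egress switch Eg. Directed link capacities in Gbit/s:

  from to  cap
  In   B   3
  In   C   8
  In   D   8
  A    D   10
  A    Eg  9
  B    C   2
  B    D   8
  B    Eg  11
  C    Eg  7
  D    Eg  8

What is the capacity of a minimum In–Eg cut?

18

Augment In→B→Eg: bottleneck 3, flow now 3.
Augment In→C→Eg: bottleneck 7, flow now 10.
Augment In→D→Eg: bottleneck 8, flow now 18.
No augmenting path remains; maximum flow = 18.
By max-flow min-cut, the minimum cut capacity equals the max flow.
In the residual graph, reachable from In: {In, C}.
Min-cut edges: In→B (3), In→D (8), C→Eg (7); capacity 3 + 8 + 7 = 18.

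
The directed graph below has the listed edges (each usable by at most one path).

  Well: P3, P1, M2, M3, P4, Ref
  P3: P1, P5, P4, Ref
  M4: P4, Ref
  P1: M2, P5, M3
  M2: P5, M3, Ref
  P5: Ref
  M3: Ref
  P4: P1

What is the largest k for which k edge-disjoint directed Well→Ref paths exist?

Assign every edge capacity 1; by Menger, the answer equals the max flow.
Path Well→Ref (+1); total 1.
Path Well→P3→Ref (+1); total 2.
Path Well→M2→Ref (+1); total 3.
Path Well→M3→Ref (+1); total 4.
Path Well→P1→P5→Ref (+1); total 5.
No residual Well→Ref path; max flow = 5.
Certifying cut of size 5: {M2→Ref, M3→Ref, P5→Ref, Well→P3, Well→Ref}.

5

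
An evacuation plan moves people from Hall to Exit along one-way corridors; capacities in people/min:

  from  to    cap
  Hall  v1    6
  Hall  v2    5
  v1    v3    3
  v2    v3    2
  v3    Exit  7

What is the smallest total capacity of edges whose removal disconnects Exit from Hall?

5

Augment Hall→v1→v3→Exit: bottleneck 3, flow now 3.
Augment Hall→v2→v3→Exit: bottleneck 2, flow now 5.
No augmenting path remains; maximum flow = 5.
By max-flow min-cut, the minimum cut capacity equals the max flow.
In the residual graph, reachable from Hall: {Hall, v1, v2}.
Min-cut edges: v1→v3 (3), v2→v3 (2); capacity 3 + 2 = 5.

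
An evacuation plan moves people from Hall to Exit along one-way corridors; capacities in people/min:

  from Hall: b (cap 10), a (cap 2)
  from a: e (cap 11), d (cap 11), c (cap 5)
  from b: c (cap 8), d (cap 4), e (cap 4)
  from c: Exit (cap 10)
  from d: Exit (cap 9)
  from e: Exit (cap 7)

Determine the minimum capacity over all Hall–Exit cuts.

Augment Hall→a→c→Exit: bottleneck 2, flow now 2.
Augment Hall→b→c→Exit: bottleneck 8, flow now 10.
Augment Hall→b→d→Exit: bottleneck 2, flow now 12.
No augmenting path remains; maximum flow = 12.
By max-flow min-cut, the minimum cut capacity equals the max flow.
In the residual graph, reachable from Hall: {Hall}.
Min-cut edges: Hall→a (2), Hall→b (10); capacity 2 + 10 = 12.

12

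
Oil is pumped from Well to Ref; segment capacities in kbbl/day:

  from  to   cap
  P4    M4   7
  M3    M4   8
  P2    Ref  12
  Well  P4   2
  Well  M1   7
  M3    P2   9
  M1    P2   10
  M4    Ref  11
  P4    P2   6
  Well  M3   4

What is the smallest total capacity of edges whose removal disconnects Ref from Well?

13

Augment Well→M3→M4→Ref: bottleneck 4, flow now 4.
Augment Well→M1→P2→Ref: bottleneck 7, flow now 11.
Augment Well→P4→M4→Ref: bottleneck 2, flow now 13.
No augmenting path remains; maximum flow = 13.
By max-flow min-cut, the minimum cut capacity equals the max flow.
In the residual graph, reachable from Well: {Well}.
Min-cut edges: Well→M3 (4), Well→M1 (7), Well→P4 (2); capacity 4 + 7 + 2 = 13.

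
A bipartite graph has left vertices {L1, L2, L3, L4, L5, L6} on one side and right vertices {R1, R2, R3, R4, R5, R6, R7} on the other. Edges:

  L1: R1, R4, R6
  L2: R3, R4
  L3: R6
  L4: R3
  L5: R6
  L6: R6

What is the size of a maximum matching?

4

Unit-capacity flow: source→left, listed edges, right→sink; max matching = max flow.
Augmenting path L1→R1 (+1); matched 1.
Augmenting path L2→R3 (+1); matched 2.
Augmenting path L3→R6 (+1); matched 3.
Augmenting path L4→R3→L2→R4 (+1); matched 4.
No augmenting path remains; maximum matching = 4.
König certificate: {L1, L2, L4, R6} is a vertex cover of size 4 (every listed pair touches it), so no matching can be larger.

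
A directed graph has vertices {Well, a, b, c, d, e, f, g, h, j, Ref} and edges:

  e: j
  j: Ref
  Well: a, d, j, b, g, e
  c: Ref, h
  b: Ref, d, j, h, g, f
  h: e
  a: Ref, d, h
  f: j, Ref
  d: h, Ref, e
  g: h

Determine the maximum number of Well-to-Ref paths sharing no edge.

Assign every edge capacity 1; by Menger, the answer equals the max flow.
Path Well→a→Ref (+1); total 1.
Path Well→b→Ref (+1); total 2.
Path Well→d→Ref (+1); total 3.
Path Well→j→Ref (+1); total 4.
No residual Well→Ref path; max flow = 4.
Certifying cut of size 4: {Well→a, Well→b, Well→d, j→Ref}.

4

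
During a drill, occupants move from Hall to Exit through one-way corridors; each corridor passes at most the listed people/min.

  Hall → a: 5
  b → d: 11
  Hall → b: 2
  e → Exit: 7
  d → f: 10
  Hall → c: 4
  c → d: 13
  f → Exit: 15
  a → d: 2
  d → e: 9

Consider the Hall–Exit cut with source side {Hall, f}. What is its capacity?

Edges leaving {Hall, f}: Hall→a (5), Hall→b (2), Hall→c (4), f→Exit (15).
Cut capacity = 5 + 2 + 4 + 15 = 26.

26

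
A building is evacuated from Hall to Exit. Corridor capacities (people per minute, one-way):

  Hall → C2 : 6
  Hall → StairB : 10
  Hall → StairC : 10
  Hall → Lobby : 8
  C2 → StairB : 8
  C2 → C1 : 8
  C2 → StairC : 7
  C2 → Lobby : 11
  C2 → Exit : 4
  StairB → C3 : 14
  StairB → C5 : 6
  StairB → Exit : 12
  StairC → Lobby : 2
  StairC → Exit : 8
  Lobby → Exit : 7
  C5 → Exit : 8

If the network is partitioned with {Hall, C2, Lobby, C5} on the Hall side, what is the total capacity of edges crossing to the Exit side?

62

Edges leaving {Hall, C2, Lobby, C5}: Hall→StairB (10), Hall→StairC (10), C2→StairB (8), C2→C1 (8), C2→StairC (7), C2→Exit (4), Lobby→Exit (7), C5→Exit (8).
Cut capacity = 10 + 10 + 8 + 8 + 7 + 4 + 7 + 8 = 62.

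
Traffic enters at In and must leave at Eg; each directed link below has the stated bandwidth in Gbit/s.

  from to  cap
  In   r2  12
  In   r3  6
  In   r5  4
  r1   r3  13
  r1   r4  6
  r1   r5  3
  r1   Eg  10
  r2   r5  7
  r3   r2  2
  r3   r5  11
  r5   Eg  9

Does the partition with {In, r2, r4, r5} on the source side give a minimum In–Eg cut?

No — its capacity is 15, but the minimum cut has capacity 9.

Given cut capacity: 6 + 9 = 15.
Augment In→r5→Eg: bottleneck 4, flow now 4.
Augment In→r2→r5→Eg: bottleneck 5, flow now 9.
No augmenting path remains; maximum flow = 9.
In the residual graph, reachable from In: {In, r2, r3, r5}.
Min-cut edges: r5→Eg (9); capacity 9 = 9.
Cut capacity 15 exceeds the max flow 9, so it is not minimum.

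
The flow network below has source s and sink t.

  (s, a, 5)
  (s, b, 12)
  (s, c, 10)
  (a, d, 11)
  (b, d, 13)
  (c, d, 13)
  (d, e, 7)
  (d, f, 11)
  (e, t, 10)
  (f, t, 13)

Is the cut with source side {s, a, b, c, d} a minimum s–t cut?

Given cut capacity: 7 + 11 = 18.
Augment s→a→d→e→t: bottleneck 5, flow now 5.
Augment s→b→d→e→t: bottleneck 2, flow now 7.
Augment s→b→d→f→t: bottleneck 10, flow now 17.
Augment s→c→d→f→t: bottleneck 1, flow now 18.
No augmenting path remains; maximum flow = 18.
Cut capacity 18 equals the max flow, so it is a minimum cut.

Yes — it is a minimum cut (capacity 18).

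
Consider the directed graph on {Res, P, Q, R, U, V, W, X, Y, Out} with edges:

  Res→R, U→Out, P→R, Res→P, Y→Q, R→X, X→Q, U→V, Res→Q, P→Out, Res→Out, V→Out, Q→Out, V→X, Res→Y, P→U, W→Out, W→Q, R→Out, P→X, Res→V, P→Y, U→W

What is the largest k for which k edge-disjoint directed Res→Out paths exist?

5

Assign every edge capacity 1; by Menger, the answer equals the max flow.
Path Res→Out (+1); total 1.
Path Res→P→Out (+1); total 2.
Path Res→Q→Out (+1); total 3.
Path Res→R→Out (+1); total 4.
Path Res→V→Out (+1); total 5.
No residual Res→Out path; max flow = 5.
Certifying cut of size 5: {Q→Out, Res→Out, Res→P, Res→R, Res→V}.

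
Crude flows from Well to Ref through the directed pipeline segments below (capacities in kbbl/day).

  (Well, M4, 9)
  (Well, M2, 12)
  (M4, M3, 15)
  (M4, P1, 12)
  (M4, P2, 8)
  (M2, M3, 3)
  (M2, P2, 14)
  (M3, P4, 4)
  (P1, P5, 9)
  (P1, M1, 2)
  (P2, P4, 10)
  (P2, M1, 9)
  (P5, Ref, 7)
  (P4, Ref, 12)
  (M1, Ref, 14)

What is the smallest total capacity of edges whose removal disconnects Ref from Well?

21

Augment Well→M4→M3→P4→Ref: bottleneck 4, flow now 4.
Augment Well→M4→P1→P5→Ref: bottleneck 5, flow now 9.
Augment Well→M2→P2→P4→Ref: bottleneck 8, flow now 17.
Augment Well→M2→P2→M1→Ref: bottleneck 4, flow now 21.
No augmenting path remains; maximum flow = 21.
By max-flow min-cut, the minimum cut capacity equals the max flow.
In the residual graph, reachable from Well: {Well}.
Min-cut edges: Well→M4 (9), Well→M2 (12); capacity 9 + 12 = 21.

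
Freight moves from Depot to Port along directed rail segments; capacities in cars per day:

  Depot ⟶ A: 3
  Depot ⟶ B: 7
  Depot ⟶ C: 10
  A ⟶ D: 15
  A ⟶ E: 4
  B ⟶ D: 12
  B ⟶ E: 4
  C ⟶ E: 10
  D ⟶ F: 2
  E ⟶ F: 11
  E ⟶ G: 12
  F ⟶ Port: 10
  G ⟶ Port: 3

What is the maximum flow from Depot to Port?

13

Augment Depot→A→D→F→Port: bottleneck 2, flow now 2.
Augment Depot→A→E→F→Port: bottleneck 1, flow now 3.
Augment Depot→B→E→F→Port: bottleneck 4, flow now 7.
Augment Depot→C→E→F→Port: bottleneck 3, flow now 10.
Augment Depot→C→E→G→Port: bottleneck 3, flow now 13.
No augmenting path remains; maximum flow = 13.
In the residual graph, reachable from Depot: {Depot, A, B, C, D, E, F, G}.
Min-cut edges: F→Port (10), G→Port (3); capacity 10 + 3 = 13.
This cut is saturated, so no flow can exceed 13.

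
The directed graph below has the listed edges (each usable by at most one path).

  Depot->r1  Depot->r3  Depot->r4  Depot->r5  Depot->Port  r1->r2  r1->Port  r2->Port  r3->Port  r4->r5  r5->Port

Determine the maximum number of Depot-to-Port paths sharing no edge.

4

Assign every edge capacity 1; by Menger, the answer equals the max flow.
Path Depot→Port (+1); total 1.
Path Depot→r1→Port (+1); total 2.
Path Depot→r3→Port (+1); total 3.
Path Depot→r5→Port (+1); total 4.
No residual Depot→Port path; max flow = 4.
Certifying cut of size 4: {Depot→Port, Depot→r1, Depot→r3, r5→Port}.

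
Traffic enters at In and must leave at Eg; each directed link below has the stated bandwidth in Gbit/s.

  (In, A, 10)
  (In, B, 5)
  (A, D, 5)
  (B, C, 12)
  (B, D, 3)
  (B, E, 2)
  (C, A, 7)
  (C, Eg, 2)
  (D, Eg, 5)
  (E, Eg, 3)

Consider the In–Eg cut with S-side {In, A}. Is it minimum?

Given cut capacity: 5 + 5 = 10.
Augment In→A→D→Eg: bottleneck 5, flow now 5.
Augment In→B→C→Eg: bottleneck 2, flow now 7.
Augment In→B→E→Eg: bottleneck 2, flow now 9.
No augmenting path remains; maximum flow = 9.
In the residual graph, reachable from In: {In, A, B, C, D}.
Min-cut edges: B→E (2), C→Eg (2), D→Eg (5); capacity 2 + 2 + 5 = 9.
Cut capacity 10 exceeds the max flow 9, so it is not minimum.

No — its capacity is 10, but the minimum cut has capacity 9.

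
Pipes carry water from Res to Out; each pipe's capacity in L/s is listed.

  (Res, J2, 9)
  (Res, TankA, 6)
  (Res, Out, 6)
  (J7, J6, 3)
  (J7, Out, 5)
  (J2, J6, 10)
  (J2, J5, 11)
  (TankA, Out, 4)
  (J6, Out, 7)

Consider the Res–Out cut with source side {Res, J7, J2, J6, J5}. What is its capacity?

24

Edges leaving {Res, J7, J2, J6, J5}: Res→TankA (6), Res→Out (6), J7→Out (5), J6→Out (7).
Cut capacity = 6 + 6 + 5 + 7 = 24.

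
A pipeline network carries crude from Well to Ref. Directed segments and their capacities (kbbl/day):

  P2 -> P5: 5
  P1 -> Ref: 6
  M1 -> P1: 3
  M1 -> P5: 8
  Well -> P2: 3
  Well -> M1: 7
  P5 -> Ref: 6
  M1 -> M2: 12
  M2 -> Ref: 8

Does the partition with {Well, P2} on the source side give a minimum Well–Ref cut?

Given cut capacity: 7 + 5 = 12.
Augment Well→M1→M2→Ref: bottleneck 7, flow now 7.
Augment Well→P2→P5→Ref: bottleneck 3, flow now 10.
No augmenting path remains; maximum flow = 10.
In the residual graph, reachable from Well: {Well}.
Min-cut edges: Well→M1 (7), Well→P2 (3); capacity 7 + 3 = 10.
Cut capacity 12 exceeds the max flow 10, so it is not minimum.

No — its capacity is 12, but the minimum cut has capacity 10.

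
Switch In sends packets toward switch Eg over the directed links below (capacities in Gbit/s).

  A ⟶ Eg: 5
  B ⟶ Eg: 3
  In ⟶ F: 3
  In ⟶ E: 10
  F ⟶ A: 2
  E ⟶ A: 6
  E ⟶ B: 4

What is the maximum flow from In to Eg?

Augment In→F→A→Eg: bottleneck 2, flow now 2.
Augment In→E→A→Eg: bottleneck 3, flow now 5.
Augment In→E→B→Eg: bottleneck 3, flow now 8.
No augmenting path remains; maximum flow = 8.
In the residual graph, reachable from In: {In, F, E, A, B}.
Min-cut edges: A→Eg (5), B→Eg (3); capacity 5 + 3 = 8.
This cut is saturated, so no flow can exceed 8.

8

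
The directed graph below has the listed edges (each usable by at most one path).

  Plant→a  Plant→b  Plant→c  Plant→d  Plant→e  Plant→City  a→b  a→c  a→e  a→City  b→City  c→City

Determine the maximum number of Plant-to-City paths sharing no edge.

4

Assign every edge capacity 1; by Menger, the answer equals the max flow.
Path Plant→City (+1); total 1.
Path Plant→a→City (+1); total 2.
Path Plant→b→City (+1); total 3.
Path Plant→c→City (+1); total 4.
No residual Plant→City path; max flow = 4.
Certifying cut of size 4: {Plant→City, Plant→a, Plant→b, Plant→c}.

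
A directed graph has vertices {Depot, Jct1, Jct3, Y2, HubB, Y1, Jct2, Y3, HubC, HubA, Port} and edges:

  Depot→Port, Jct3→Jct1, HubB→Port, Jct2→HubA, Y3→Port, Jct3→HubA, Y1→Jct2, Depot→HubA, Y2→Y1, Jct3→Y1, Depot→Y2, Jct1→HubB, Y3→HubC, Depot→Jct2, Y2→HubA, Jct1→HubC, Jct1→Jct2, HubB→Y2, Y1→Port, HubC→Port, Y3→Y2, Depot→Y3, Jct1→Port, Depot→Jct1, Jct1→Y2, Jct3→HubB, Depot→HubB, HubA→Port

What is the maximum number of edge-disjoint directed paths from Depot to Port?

Assign every edge capacity 1; by Menger, the answer equals the max flow.
Path Depot→Port (+1); total 1.
Path Depot→Jct1→Port (+1); total 2.
Path Depot→HubB→Port (+1); total 3.
Path Depot→Y3→Port (+1); total 4.
Path Depot→HubA→Port (+1); total 5.
Path Depot→Y2→Y1→Port (+1); total 6.
No residual Depot→Port path; max flow = 6.
Certifying cut of size 6: {Depot→HubB, Depot→Jct1, Depot→Port, Depot→Y2, Depot→Y3, HubA→Port}.

6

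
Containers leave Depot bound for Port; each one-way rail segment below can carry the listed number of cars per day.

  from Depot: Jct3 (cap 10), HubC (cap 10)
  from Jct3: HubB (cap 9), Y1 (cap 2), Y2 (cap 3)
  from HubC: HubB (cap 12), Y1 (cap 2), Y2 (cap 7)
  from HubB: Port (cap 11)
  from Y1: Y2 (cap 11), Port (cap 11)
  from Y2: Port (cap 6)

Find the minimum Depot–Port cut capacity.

20

Augment Depot→Jct3→HubB→Port: bottleneck 9, flow now 9.
Augment Depot→Jct3→Y1→Port: bottleneck 1, flow now 10.
Augment Depot→HubC→HubB→Port: bottleneck 2, flow now 12.
Augment Depot→HubC→Y1→Port: bottleneck 2, flow now 14.
Augment Depot→HubC→Y2→Port: bottleneck 6, flow now 20.
No augmenting path remains; maximum flow = 20.
By max-flow min-cut, the minimum cut capacity equals the max flow.
In the residual graph, reachable from Depot: {Depot}.
Min-cut edges: Depot→Jct3 (10), Depot→HubC (10); capacity 10 + 10 = 20.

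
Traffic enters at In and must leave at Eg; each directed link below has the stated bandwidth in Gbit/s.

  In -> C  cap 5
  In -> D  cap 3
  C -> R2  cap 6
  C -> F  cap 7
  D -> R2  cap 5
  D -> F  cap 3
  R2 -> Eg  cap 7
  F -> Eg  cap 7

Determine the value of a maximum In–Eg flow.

8

Augment In→C→R2→Eg: bottleneck 5, flow now 5.
Augment In→D→R2→Eg: bottleneck 2, flow now 7.
Augment In→D→F→Eg: bottleneck 1, flow now 8.
No augmenting path remains; maximum flow = 8.
In the residual graph, reachable from In: {In}.
Min-cut edges: In→C (5), In→D (3); capacity 5 + 3 = 8.
This cut is saturated, so no flow can exceed 8.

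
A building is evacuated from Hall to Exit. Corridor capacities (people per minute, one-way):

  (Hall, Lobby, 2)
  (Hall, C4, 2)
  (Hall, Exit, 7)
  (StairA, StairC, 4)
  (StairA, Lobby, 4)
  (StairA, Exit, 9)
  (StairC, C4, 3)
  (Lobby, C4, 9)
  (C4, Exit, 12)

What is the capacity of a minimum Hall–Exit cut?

11

Augment Hall→Exit: bottleneck 7, flow now 7.
Augment Hall→C4→Exit: bottleneck 2, flow now 9.
Augment Hall→Lobby→C4→Exit: bottleneck 2, flow now 11.
No augmenting path remains; maximum flow = 11.
By max-flow min-cut, the minimum cut capacity equals the max flow.
In the residual graph, reachable from Hall: {Hall}.
Min-cut edges: Hall→Lobby (2), Hall→C4 (2), Hall→Exit (7); capacity 2 + 2 + 7 = 11.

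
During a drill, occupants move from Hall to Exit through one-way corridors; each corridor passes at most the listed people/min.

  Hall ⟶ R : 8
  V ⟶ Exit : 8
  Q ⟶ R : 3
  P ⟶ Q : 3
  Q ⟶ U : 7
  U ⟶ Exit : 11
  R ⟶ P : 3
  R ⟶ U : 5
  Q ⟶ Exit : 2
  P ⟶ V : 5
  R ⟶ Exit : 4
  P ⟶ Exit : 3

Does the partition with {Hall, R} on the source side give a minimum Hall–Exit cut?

Given cut capacity: 3 + 5 + 4 = 12.
Augment Hall→R→Exit: bottleneck 4, flow now 4.
Augment Hall→R→P→Exit: bottleneck 3, flow now 7.
Augment Hall→R→U→Exit: bottleneck 1, flow now 8.
No augmenting path remains; maximum flow = 8.
In the residual graph, reachable from Hall: {Hall}.
Min-cut edges: Hall→R (8); capacity 8 = 8.
Cut capacity 12 exceeds the max flow 8, so it is not minimum.

No — its capacity is 12, but the minimum cut has capacity 8.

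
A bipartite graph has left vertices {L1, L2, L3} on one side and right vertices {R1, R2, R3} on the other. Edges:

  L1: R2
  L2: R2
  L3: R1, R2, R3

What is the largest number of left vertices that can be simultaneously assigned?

2

Unit-capacity flow: source→left, listed edges, right→sink; max matching = max flow.
Augmenting path L1→R2 (+1); matched 1.
Augmenting path L3→R1 (+1); matched 2.
No augmenting path remains; maximum matching = 2.
König certificate: {L3, R2} is a vertex cover of size 2 (every listed pair touches it), so no matching can be larger.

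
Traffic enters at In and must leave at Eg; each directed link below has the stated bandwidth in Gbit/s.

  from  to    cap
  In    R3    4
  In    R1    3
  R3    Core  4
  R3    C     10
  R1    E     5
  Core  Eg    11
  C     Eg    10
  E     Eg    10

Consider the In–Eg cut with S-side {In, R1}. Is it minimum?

Given cut capacity: 4 + 5 = 9.
Augment In→R3→Core→Eg: bottleneck 4, flow now 4.
Augment In→R1→E→Eg: bottleneck 3, flow now 7.
No augmenting path remains; maximum flow = 7.
In the residual graph, reachable from In: {In}.
Min-cut edges: In→R3 (4), In→R1 (3); capacity 4 + 3 = 7.
Cut capacity 9 exceeds the max flow 7, so it is not minimum.

No — its capacity is 9, but the minimum cut has capacity 7.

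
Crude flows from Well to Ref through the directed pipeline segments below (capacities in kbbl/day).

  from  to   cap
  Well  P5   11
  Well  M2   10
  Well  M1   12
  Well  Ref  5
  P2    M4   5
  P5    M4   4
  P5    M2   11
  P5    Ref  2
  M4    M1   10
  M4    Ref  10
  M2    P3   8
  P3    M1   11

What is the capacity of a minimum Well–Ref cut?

Augment Well→Ref: bottleneck 5, flow now 5.
Augment Well→P5→Ref: bottleneck 2, flow now 7.
Augment Well→P5→M4→Ref: bottleneck 4, flow now 11.
No augmenting path remains; maximum flow = 11.
By max-flow min-cut, the minimum cut capacity equals the max flow.
In the residual graph, reachable from Well: {Well, P5, M2, P3, M1}.
Min-cut edges: Well→Ref (5), P5→M4 (4), P5→Ref (2); capacity 5 + 4 + 2 = 11.

11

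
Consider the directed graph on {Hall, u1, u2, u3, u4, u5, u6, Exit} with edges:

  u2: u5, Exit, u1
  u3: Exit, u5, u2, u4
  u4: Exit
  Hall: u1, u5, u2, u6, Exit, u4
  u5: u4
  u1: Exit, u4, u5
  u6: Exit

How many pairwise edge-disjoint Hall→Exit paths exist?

Assign every edge capacity 1; by Menger, the answer equals the max flow.
Path Hall→Exit (+1); total 1.
Path Hall→u1→Exit (+1); total 2.
Path Hall→u2→Exit (+1); total 3.
Path Hall→u4→Exit (+1); total 4.
Path Hall→u6→Exit (+1); total 5.
No residual Hall→Exit path; max flow = 5.
Certifying cut of size 5: {Hall→Exit, Hall→u1, Hall→u2, Hall→u6, u4→Exit}.

5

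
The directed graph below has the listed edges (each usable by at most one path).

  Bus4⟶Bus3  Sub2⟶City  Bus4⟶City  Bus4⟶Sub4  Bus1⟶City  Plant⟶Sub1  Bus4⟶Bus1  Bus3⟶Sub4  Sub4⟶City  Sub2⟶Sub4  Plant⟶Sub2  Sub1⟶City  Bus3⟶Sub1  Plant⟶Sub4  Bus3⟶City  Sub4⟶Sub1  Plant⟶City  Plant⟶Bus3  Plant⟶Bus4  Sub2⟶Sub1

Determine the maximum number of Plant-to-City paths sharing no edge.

Assign every edge capacity 1; by Menger, the answer equals the max flow.
Path Plant→City (+1); total 1.
Path Plant→Sub2→City (+1); total 2.
Path Plant→Bus4→City (+1); total 3.
Path Plant→Bus3→City (+1); total 4.
Path Plant→Sub4→City (+1); total 5.
Path Plant→Sub1→City (+1); total 6.
No residual Plant→City path; max flow = 6.
Certifying cut of size 6: {Plant→Bus3, Plant→Bus4, Plant→City, Plant→Sub1, Plant→Sub2, Plant→Sub4}.

6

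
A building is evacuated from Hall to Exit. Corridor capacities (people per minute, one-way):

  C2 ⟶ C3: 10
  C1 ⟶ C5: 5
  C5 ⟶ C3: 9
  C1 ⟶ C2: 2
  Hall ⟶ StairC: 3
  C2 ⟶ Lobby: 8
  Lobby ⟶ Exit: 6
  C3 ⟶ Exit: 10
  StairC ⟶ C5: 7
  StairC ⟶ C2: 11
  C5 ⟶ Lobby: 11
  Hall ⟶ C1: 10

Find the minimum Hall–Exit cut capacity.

Augment Hall→StairC→C2→Lobby→Exit: bottleneck 3, flow now 3.
Augment Hall→C1→C2→Lobby→Exit: bottleneck 2, flow now 5.
Augment Hall→C1→C5→Lobby→Exit: bottleneck 1, flow now 6.
Augment Hall→C1→C5→C3→Exit: bottleneck 4, flow now 10.
No augmenting path remains; maximum flow = 10.
By max-flow min-cut, the minimum cut capacity equals the max flow.
In the residual graph, reachable from Hall: {Hall, C1}.
Min-cut edges: Hall→StairC (3), C1→C2 (2), C1→C5 (5); capacity 3 + 2 + 5 = 10.

10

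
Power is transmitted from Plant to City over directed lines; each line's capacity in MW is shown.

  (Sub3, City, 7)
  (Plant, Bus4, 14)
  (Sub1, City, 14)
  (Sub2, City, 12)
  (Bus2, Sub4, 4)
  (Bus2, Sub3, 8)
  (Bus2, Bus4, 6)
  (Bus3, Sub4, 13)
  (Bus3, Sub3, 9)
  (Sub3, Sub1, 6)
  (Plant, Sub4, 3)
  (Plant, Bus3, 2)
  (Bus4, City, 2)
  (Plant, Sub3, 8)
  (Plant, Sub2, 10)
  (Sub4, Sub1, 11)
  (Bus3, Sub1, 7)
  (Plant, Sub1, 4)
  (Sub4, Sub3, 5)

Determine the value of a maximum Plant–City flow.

29

Augment Plant→Bus4→City: bottleneck 2, flow now 2.
Augment Plant→Sub3→City: bottleneck 7, flow now 9.
Augment Plant→Sub2→City: bottleneck 10, flow now 19.
Augment Plant→Sub1→City: bottleneck 4, flow now 23.
Augment Plant→Bus3→Sub1→City: bottleneck 2, flow now 25.
Augment Plant→Sub4→Sub1→City: bottleneck 3, flow now 28.
Augment Plant→Sub3→Sub1→City: bottleneck 1, flow now 29.
No augmenting path remains; maximum flow = 29.
In the residual graph, reachable from Plant: {Plant, Bus4}.
Min-cut edges: Plant→Bus3 (2), Plant→Sub4 (3), Plant→Sub3 (8), Plant→Sub2 (10), Plant→Sub1 (4), Bus4→City (2); capacity 2 + 3 + 8 + 10 + 4 + 2 = 29.
This cut is saturated, so no flow can exceed 29.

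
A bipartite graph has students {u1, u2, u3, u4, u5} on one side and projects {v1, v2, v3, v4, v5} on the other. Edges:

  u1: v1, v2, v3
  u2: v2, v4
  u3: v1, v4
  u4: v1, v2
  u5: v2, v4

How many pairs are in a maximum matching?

4

Unit-capacity flow: source→left, listed edges, right→sink; max matching = max flow.
Augmenting path u1→v1 (+1); matched 1.
Augmenting path u2→v2 (+1); matched 2.
Augmenting path u3→v4 (+1); matched 3.
Augmenting path u4→v1→u1→v3 (+1); matched 4.
No augmenting path remains; maximum matching = 4.
König certificate: {u1, v1, v2, v4} is a vertex cover of size 4 (every listed pair touches it), so no matching can be larger.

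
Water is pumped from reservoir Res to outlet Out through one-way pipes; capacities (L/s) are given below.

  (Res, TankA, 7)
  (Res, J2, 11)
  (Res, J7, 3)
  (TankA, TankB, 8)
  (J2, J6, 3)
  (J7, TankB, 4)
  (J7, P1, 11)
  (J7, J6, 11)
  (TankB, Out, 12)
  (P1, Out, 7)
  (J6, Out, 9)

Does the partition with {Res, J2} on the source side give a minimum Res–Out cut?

Yes — it is a minimum cut (capacity 13).

Given cut capacity: 7 + 3 + 3 = 13.
Augment Res→TankA→TankB→Out: bottleneck 7, flow now 7.
Augment Res→J2→J6→Out: bottleneck 3, flow now 10.
Augment Res→J7→TankB→Out: bottleneck 3, flow now 13.
No augmenting path remains; maximum flow = 13.
Cut capacity 13 equals the max flow, so it is a minimum cut.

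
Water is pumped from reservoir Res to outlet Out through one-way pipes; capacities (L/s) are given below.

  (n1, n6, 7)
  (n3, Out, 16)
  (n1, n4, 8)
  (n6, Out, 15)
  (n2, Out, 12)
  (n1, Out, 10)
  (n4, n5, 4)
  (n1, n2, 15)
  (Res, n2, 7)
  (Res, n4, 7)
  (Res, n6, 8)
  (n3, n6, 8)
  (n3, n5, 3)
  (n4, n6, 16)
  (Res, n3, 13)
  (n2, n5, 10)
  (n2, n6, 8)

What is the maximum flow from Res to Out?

35

Augment Res→n2→Out: bottleneck 7, flow now 7.
Augment Res→n3→Out: bottleneck 13, flow now 20.
Augment Res→n6→Out: bottleneck 8, flow now 28.
Augment Res→n4→n6→Out: bottleneck 7, flow now 35.
No augmenting path remains; maximum flow = 35.
In the residual graph, reachable from Res: {Res}.
Min-cut edges: Res→n2 (7), Res→n3 (13), Res→n4 (7), Res→n6 (8); capacity 7 + 13 + 7 + 8 = 35.
This cut is saturated, so no flow can exceed 35.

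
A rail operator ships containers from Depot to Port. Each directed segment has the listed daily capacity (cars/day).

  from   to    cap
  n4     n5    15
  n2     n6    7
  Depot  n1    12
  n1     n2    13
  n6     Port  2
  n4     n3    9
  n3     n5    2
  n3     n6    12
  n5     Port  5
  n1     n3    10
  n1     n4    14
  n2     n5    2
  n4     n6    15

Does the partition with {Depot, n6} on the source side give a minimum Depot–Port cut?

No — its capacity is 14, but the minimum cut has capacity 7.

Given cut capacity: 12 + 2 = 14.
Augment Depot→n1→n2→n5→Port: bottleneck 2, flow now 2.
Augment Depot→n1→n2→n6→Port: bottleneck 2, flow now 4.
Augment Depot→n1→n3→n5→Port: bottleneck 2, flow now 6.
Augment Depot→n1→n4→n5→Port: bottleneck 1, flow now 7.
No augmenting path remains; maximum flow = 7.
In the residual graph, reachable from Depot: {Depot, n1, n2, n3, n4, n5, n6}.
Min-cut edges: n5→Port (5), n6→Port (2); capacity 5 + 2 = 7.
Cut capacity 14 exceeds the max flow 7, so it is not minimum.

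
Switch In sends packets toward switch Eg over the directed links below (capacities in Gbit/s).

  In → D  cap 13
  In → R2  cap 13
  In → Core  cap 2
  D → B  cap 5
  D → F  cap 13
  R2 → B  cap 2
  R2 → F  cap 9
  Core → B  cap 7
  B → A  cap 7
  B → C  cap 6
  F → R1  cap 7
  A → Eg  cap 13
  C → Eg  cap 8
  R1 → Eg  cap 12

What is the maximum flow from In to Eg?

16

Augment In→D→B→A→Eg: bottleneck 5, flow now 5.
Augment In→D→F→R1→Eg: bottleneck 7, flow now 12.
Augment In→R2→B→A→Eg: bottleneck 2, flow now 14.
Augment In→Core→B→C→Eg: bottleneck 2, flow now 16.
No augmenting path remains; maximum flow = 16.
In the residual graph, reachable from In: {In, D, R2, F}.
Min-cut edges: In→Core (2), D→B (5), R2→B (2), F→R1 (7); capacity 2 + 5 + 2 + 7 = 16.
This cut is saturated, so no flow can exceed 16.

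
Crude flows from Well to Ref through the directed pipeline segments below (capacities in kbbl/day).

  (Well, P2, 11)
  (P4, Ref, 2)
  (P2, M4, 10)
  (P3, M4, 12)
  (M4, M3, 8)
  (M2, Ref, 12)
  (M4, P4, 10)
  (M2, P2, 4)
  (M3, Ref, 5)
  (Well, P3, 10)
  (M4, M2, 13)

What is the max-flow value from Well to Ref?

Augment Well→P2→M4→M2→Ref: bottleneck 10, flow now 10.
Augment Well→P3→M4→M2→Ref: bottleneck 2, flow now 12.
Augment Well→P3→M4→M3→Ref: bottleneck 5, flow now 17.
Augment Well→P3→M4→P4→Ref: bottleneck 2, flow now 19.
No augmenting path remains; maximum flow = 19.
In the residual graph, reachable from Well: {Well, P2, P3, M4, M2, M3, P4}.
Min-cut edges: M2→Ref (12), M3→Ref (5), P4→Ref (2); capacity 12 + 5 + 2 = 19.
This cut is saturated, so no flow can exceed 19.

19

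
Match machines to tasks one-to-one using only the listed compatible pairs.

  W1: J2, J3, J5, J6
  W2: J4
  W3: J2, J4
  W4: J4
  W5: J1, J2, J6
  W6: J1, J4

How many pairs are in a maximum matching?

Unit-capacity flow: source→left, listed edges, right→sink; max matching = max flow.
Augmenting path W1→J2 (+1); matched 1.
Augmenting path W2→J4 (+1); matched 2.
Augmenting path W5→J1 (+1); matched 3.
Augmenting path W3→J2→W1→J3 (+1); matched 4.
Augmenting path W6→J1→W5→J6 (+1); matched 5.
No augmenting path remains; maximum matching = 5.
König certificate: {W1, W3, W5, W6, J4} is a vertex cover of size 5 (every listed pair touches it), so no matching can be larger.

5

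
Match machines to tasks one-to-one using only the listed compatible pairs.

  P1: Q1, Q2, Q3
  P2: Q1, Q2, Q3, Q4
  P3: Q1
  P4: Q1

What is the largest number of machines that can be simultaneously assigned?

Unit-capacity flow: source→left, listed edges, right→sink; max matching = max flow.
Augmenting path P1→Q1 (+1); matched 1.
Augmenting path P2→Q2 (+1); matched 2.
Augmenting path P3→Q1→P1→Q3 (+1); matched 3.
No augmenting path remains; maximum matching = 3.
König certificate: {P1, P2, Q1} is a vertex cover of size 3 (every listed pair touches it), so no matching can be larger.

3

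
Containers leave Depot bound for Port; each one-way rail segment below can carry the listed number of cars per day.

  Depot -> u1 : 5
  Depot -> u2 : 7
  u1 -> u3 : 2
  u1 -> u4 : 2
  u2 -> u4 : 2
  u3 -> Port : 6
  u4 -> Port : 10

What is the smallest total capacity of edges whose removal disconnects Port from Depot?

Augment Depot→u1→u3→Port: bottleneck 2, flow now 2.
Augment Depot→u1→u4→Port: bottleneck 2, flow now 4.
Augment Depot→u2→u4→Port: bottleneck 2, flow now 6.
No augmenting path remains; maximum flow = 6.
By max-flow min-cut, the minimum cut capacity equals the max flow.
In the residual graph, reachable from Depot: {Depot, u1, u2}.
Min-cut edges: u1→u3 (2), u1→u4 (2), u2→u4 (2); capacity 2 + 2 + 2 = 6.

6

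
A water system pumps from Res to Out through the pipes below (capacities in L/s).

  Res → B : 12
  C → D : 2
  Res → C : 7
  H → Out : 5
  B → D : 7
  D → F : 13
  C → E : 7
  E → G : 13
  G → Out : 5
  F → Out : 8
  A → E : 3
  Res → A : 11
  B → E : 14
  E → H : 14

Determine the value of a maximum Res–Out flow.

Augment Res→A→E→G→Out: bottleneck 3, flow now 3.
Augment Res→B→D→F→Out: bottleneck 7, flow now 10.
Augment Res→B→E→G→Out: bottleneck 2, flow now 12.
Augment Res→B→E→H→Out: bottleneck 3, flow now 15.
Augment Res→C→D→F→Out: bottleneck 1, flow now 16.
Augment Res→C→E→H→Out: bottleneck 2, flow now 18.
No augmenting path remains; maximum flow = 18.
In the residual graph, reachable from Res: {Res, A, B, C, D, E, F, G, H}.
Min-cut edges: F→Out (8), G→Out (5), H→Out (5); capacity 8 + 5 + 5 = 18.
This cut is saturated, so no flow can exceed 18.

18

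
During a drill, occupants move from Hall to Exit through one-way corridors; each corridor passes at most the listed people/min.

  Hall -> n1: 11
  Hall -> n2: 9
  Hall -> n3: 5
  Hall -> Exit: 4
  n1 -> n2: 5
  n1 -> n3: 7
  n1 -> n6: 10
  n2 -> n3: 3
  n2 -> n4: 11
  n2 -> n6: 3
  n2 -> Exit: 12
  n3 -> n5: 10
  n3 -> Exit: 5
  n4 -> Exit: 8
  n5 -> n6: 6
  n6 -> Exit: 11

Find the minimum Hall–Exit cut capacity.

29

Augment Hall→Exit: bottleneck 4, flow now 4.
Augment Hall→n2→Exit: bottleneck 9, flow now 13.
Augment Hall→n3→Exit: bottleneck 5, flow now 18.
Augment Hall→n1→n2→Exit: bottleneck 3, flow now 21.
Augment Hall→n1→n6→Exit: bottleneck 8, flow now 29.
No augmenting path remains; maximum flow = 29.
By max-flow min-cut, the minimum cut capacity equals the max flow.
In the residual graph, reachable from Hall: {Hall}.
Min-cut edges: Hall→n1 (11), Hall→n2 (9), Hall→n3 (5), Hall→Exit (4); capacity 11 + 9 + 5 + 4 = 29.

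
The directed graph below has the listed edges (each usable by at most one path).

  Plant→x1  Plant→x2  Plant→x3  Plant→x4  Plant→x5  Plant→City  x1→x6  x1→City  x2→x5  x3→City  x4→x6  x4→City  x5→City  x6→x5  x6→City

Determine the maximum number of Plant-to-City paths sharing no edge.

Assign every edge capacity 1; by Menger, the answer equals the max flow.
Path Plant→City (+1); total 1.
Path Plant→x1→City (+1); total 2.
Path Plant→x3→City (+1); total 3.
Path Plant→x4→City (+1); total 4.
Path Plant→x5→City (+1); total 5.
No residual Plant→City path; max flow = 5.
Certifying cut of size 5: {Plant→City, Plant→x1, Plant→x3, Plant→x4, x5→City}.

5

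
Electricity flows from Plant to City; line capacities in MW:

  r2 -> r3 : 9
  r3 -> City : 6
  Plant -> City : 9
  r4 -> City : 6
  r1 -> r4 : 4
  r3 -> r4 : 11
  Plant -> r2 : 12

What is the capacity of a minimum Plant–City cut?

18

Augment Plant→City: bottleneck 9, flow now 9.
Augment Plant→r2→r3→City: bottleneck 6, flow now 15.
Augment Plant→r2→r3→r4→City: bottleneck 3, flow now 18.
No augmenting path remains; maximum flow = 18.
By max-flow min-cut, the minimum cut capacity equals the max flow.
In the residual graph, reachable from Plant: {Plant, r2}.
Min-cut edges: Plant→City (9), r2→r3 (9); capacity 9 + 9 = 18.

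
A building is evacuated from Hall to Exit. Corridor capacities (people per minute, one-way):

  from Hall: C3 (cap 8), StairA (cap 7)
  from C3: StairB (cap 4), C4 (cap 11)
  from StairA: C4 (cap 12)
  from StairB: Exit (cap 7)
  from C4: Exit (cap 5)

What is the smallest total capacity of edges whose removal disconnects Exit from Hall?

Augment Hall→C3→StairB→Exit: bottleneck 4, flow now 4.
Augment Hall→C3→C4→Exit: bottleneck 4, flow now 8.
Augment Hall→StairA→C4→Exit: bottleneck 1, flow now 9.
No augmenting path remains; maximum flow = 9.
By max-flow min-cut, the minimum cut capacity equals the max flow.
In the residual graph, reachable from Hall: {Hall, C3, StairA, C4}.
Min-cut edges: C3→StairB (4), C4→Exit (5); capacity 4 + 5 = 9.

9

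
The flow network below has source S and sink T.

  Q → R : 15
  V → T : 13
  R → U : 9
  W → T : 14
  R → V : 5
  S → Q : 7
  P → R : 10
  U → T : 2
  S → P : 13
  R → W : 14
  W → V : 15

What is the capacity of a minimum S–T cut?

17

Augment S→P→R→U→T: bottleneck 2, flow now 2.
Augment S→P→R→V→T: bottleneck 5, flow now 7.
Augment S→P→R→W→T: bottleneck 3, flow now 10.
Augment S→Q→R→W→T: bottleneck 7, flow now 17.
No augmenting path remains; maximum flow = 17.
By max-flow min-cut, the minimum cut capacity equals the max flow.
In the residual graph, reachable from S: {S, P}.
Min-cut edges: S→Q (7), P→R (10); capacity 7 + 10 = 17.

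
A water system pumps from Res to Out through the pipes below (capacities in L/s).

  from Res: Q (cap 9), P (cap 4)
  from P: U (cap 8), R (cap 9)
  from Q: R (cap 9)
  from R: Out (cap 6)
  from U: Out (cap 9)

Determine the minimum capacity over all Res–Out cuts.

Augment Res→P→R→Out: bottleneck 4, flow now 4.
Augment Res→Q→R→Out: bottleneck 2, flow now 6.
Augment Res→Q→R→P→U→Out: bottleneck 4, flow now 10. (uses reverse residual edge)
No augmenting path remains; maximum flow = 10.
By max-flow min-cut, the minimum cut capacity equals the max flow.
In the residual graph, reachable from Res: {Res, Q, R}.
Min-cut edges: Res→P (4), R→Out (6); capacity 4 + 6 = 10.

10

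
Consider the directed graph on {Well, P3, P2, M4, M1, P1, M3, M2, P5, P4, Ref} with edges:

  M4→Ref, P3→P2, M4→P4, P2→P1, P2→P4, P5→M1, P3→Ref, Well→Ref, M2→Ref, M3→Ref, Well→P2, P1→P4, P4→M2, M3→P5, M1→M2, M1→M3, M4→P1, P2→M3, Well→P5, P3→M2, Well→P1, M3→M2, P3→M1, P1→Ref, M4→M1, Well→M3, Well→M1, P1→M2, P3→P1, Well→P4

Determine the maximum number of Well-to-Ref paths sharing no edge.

Assign every edge capacity 1; by Menger, the answer equals the max flow.
Path Well→Ref (+1); total 1.
Path Well→P1→Ref (+1); total 2.
Path Well→M3→Ref (+1); total 3.
Path Well→M1→M2→Ref (+1); total 4.
No residual Well→Ref path; max flow = 4.
Certifying cut of size 4: {M2→Ref, M3→Ref, P1→Ref, Well→Ref}.

4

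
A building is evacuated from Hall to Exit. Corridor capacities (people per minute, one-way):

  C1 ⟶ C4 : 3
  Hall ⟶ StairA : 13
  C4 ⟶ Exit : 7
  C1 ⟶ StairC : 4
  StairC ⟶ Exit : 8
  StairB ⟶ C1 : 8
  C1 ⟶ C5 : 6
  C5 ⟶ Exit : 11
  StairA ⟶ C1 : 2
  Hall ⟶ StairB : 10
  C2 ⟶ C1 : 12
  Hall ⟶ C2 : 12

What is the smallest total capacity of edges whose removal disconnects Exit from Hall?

Augment Hall→C2→C1→C5→Exit: bottleneck 6, flow now 6.
Augment Hall→C2→C1→StairC→Exit: bottleneck 4, flow now 10.
Augment Hall→C2→C1→C4→Exit: bottleneck 2, flow now 12.
Augment Hall→StairA→C1→C4→Exit: bottleneck 1, flow now 13.
No augmenting path remains; maximum flow = 13.
By max-flow min-cut, the minimum cut capacity equals the max flow.
In the residual graph, reachable from Hall: {Hall, C2, StairA, StairB, C1}.
Min-cut edges: C1→C5 (6), C1→StairC (4), C1→C4 (3); capacity 6 + 4 + 3 = 13.

13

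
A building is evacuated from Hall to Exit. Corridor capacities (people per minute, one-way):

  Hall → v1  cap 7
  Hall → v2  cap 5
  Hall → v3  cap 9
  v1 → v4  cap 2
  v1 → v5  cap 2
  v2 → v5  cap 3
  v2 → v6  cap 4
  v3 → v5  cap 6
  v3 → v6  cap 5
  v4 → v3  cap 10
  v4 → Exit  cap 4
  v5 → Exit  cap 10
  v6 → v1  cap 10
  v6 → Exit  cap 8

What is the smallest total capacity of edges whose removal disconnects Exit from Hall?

Augment Hall→v1→v4→Exit: bottleneck 2, flow now 2.
Augment Hall→v1→v5→Exit: bottleneck 2, flow now 4.
Augment Hall→v2→v5→Exit: bottleneck 3, flow now 7.
Augment Hall→v2→v6→Exit: bottleneck 2, flow now 9.
Augment Hall→v3→v5→Exit: bottleneck 5, flow now 14.
Augment Hall→v3→v6→Exit: bottleneck 4, flow now 18.
No augmenting path remains; maximum flow = 18.
By max-flow min-cut, the minimum cut capacity equals the max flow.
In the residual graph, reachable from Hall: {Hall, v1}.
Min-cut edges: Hall→v2 (5), Hall→v3 (9), v1→v4 (2), v1→v5 (2); capacity 5 + 9 + 2 + 2 = 18.

18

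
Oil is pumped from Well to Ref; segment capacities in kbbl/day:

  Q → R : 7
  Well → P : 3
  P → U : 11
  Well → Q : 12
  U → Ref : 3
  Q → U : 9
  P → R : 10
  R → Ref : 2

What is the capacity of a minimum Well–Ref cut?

Augment Well→P→R→Ref: bottleneck 2, flow now 2.
Augment Well→P→U→Ref: bottleneck 1, flow now 3.
Augment Well→Q→U→Ref: bottleneck 2, flow now 5.
No augmenting path remains; maximum flow = 5.
By max-flow min-cut, the minimum cut capacity equals the max flow.
In the residual graph, reachable from Well: {Well, P, Q, R, U}.
Min-cut edges: R→Ref (2), U→Ref (3); capacity 2 + 3 = 5.

5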